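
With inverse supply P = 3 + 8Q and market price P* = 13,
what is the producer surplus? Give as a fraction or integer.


Minimum supply price (at Q=0): P_min = 3
Quantity supplied at P* = 13:
Q* = (13 - 3)/8 = 5/4
PS = (1/2) * Q* * (P* - P_min)
PS = (1/2) * 5/4 * (13 - 3)
PS = (1/2) * 5/4 * 10 = 25/4

25/4


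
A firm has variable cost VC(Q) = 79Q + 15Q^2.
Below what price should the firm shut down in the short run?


AVC(Q) = VC(Q)/Q = 79 + 15Q
AVC is increasing in Q, so minimum AVC is at Q -> 0+.
Min AVC = 79
The firm should shut down if P < 79.

79


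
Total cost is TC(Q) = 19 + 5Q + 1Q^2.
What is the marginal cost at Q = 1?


MC = dTC/dQ = 5 + 2*1*Q
At Q = 1:
MC = 5 + 2*1
MC = 5 + 2 = 7

7


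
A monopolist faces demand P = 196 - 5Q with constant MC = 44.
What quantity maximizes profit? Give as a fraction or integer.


TR = P*Q = (196 - 5Q)Q = 196Q - 5Q^2
MR = dTR/dQ = 196 - 10Q
Set MR = MC:
196 - 10Q = 44
152 = 10Q
Q* = 152/10 = 76/5

76/5


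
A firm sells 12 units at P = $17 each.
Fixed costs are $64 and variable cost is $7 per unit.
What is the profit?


Total Revenue = P * Q = 17 * 12 = $204
Total Cost = FC + VC*Q = 64 + 7*12 = $148
Profit = TR - TC = 204 - 148 = $56

$56


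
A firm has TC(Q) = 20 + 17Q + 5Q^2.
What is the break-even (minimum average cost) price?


AC(Q) = 20/Q + 17 + 5Q
To minimize: dAC/dQ = -20/Q^2 + 5 = 0
Q^2 = 20/5 = 4
Q* = 2
Min AC = 20/2 + 17 + 5*2
Min AC = 10 + 17 + 10 = 37

37


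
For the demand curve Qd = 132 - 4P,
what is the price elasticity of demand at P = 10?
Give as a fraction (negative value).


dQ/dP = -4
At P = 10: Q = 132 - 4*10 = 92
E = (dQ/dP)(P/Q) = (-4)(10/92) = -10/23

-10/23


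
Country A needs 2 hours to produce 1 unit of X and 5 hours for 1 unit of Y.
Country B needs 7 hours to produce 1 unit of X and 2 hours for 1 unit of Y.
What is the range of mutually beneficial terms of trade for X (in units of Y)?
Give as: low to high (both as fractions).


Opportunity cost of X for Country A = hours_X / hours_Y = 2/5 = 2/5 units of Y
Opportunity cost of X for Country B = hours_X / hours_Y = 7/2 = 7/2 units of Y
Terms of trade must be between the two opportunity costs.
Range: 2/5 to 7/2

2/5 to 7/2


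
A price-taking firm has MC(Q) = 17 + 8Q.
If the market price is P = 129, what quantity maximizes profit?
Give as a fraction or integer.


In perfect competition, profit is maximized where P = MC.
129 = 17 + 8Q
112 = 8Q
Q* = 112/8 = 14

14


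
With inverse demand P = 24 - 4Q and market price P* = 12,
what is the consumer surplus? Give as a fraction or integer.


Maximum willingness to pay (at Q=0): P_max = 24
Quantity demanded at P* = 12:
Q* = (24 - 12)/4 = 3
CS = (1/2) * Q* * (P_max - P*)
CS = (1/2) * 3 * (24 - 12)
CS = (1/2) * 3 * 12 = 18

18


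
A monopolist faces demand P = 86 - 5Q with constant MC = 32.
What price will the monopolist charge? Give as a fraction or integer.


MR = 86 - 10Q
Set MR = MC: 86 - 10Q = 32
Q* = 27/5
Substitute into demand:
P* = 86 - 5*27/5 = 59

59


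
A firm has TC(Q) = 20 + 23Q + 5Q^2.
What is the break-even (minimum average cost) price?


AC(Q) = 20/Q + 23 + 5Q
To minimize: dAC/dQ = -20/Q^2 + 5 = 0
Q^2 = 20/5 = 4
Q* = 2
Min AC = 20/2 + 23 + 5*2
Min AC = 10 + 23 + 10 = 43

43


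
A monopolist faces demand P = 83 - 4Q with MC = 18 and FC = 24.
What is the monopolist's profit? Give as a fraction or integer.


MR = MC: 83 - 8Q = 18
Q* = 65/8
P* = 83 - 4*65/8 = 101/2
Profit = (P* - MC)*Q* - FC
= (101/2 - 18)*65/8 - 24
= 65/2*65/8 - 24
= 4225/16 - 24 = 3841/16

3841/16


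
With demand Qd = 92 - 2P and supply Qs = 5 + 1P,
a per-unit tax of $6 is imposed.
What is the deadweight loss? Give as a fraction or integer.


Pre-tax equilibrium quantity: Q* = 34
Post-tax equilibrium quantity: Q_tax = 30
Reduction in quantity: Q* - Q_tax = 4
DWL = (1/2) * tax * (Q* - Q_tax)
DWL = (1/2) * 6 * 4 = 12

12


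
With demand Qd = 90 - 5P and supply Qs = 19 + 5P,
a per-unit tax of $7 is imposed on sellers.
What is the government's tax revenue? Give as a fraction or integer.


With tax on sellers, new supply: Qs' = 19 + 5(P - 7)
= 5P - 16
New equilibrium quantity:
Q_new = 37
Tax revenue = tax * Q_new = 7 * 37 = 259

259


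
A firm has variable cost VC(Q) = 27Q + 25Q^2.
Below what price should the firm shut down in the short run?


AVC(Q) = VC(Q)/Q = 27 + 25Q
AVC is increasing in Q, so minimum AVC is at Q -> 0+.
Min AVC = 27
The firm should shut down if P < 27.

27


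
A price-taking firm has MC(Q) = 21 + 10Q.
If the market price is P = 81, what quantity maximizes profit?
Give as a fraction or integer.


In perfect competition, profit is maximized where P = MC.
81 = 21 + 10Q
60 = 10Q
Q* = 60/10 = 6

6


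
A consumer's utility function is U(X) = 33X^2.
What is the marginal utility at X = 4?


MU = dU/dX = 33*2*X^(2-1)
MU = 66*X^1
At X = 4:
MU = 66 * 4^1
MU = 66 * 4 = 264

264


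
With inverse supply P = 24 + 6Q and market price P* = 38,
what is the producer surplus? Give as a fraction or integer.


Minimum supply price (at Q=0): P_min = 24
Quantity supplied at P* = 38:
Q* = (38 - 24)/6 = 7/3
PS = (1/2) * Q* * (P* - P_min)
PS = (1/2) * 7/3 * (38 - 24)
PS = (1/2) * 7/3 * 14 = 49/3

49/3


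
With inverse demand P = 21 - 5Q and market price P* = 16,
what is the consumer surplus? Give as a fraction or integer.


Maximum willingness to pay (at Q=0): P_max = 21
Quantity demanded at P* = 16:
Q* = (21 - 16)/5 = 1
CS = (1/2) * Q* * (P_max - P*)
CS = (1/2) * 1 * (21 - 16)
CS = (1/2) * 1 * 5 = 5/2

5/2


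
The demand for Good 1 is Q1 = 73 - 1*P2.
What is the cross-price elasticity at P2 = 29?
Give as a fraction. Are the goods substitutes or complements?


dQ1/dP2 = -1
At P2 = 29: Q1 = 73 - 1*29 = 44
Exy = (dQ1/dP2)(P2/Q1) = -1 * 29 / 44 = -29/44
Since Exy < 0, the goods are complements.

-29/44 (complements)


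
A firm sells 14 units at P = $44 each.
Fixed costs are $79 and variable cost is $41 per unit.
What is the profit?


Total Revenue = P * Q = 44 * 14 = $616
Total Cost = FC + VC*Q = 79 + 41*14 = $653
Profit = TR - TC = 616 - 653 = $-37

$-37


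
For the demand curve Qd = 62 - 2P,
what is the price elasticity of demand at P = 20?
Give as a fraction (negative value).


dQ/dP = -2
At P = 20: Q = 62 - 2*20 = 22
E = (dQ/dP)(P/Q) = (-2)(20/22) = -20/11

-20/11


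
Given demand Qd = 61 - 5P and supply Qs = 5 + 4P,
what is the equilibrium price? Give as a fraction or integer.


At equilibrium, Qd = Qs.
61 - 5P = 5 + 4P
61 - 5 = 5P + 4P
56 = 9P
P* = 56/9 = 56/9

56/9


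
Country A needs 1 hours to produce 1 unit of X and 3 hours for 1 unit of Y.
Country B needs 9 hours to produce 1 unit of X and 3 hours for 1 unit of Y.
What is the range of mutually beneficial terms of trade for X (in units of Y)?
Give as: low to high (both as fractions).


Opportunity cost of X for Country A = hours_X / hours_Y = 1/3 = 1/3 units of Y
Opportunity cost of X for Country B = hours_X / hours_Y = 9/3 = 3 units of Y
Terms of trade must be between the two opportunity costs.
Range: 1/3 to 3

1/3 to 3


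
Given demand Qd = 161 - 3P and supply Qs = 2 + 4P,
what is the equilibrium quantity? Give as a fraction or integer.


First find equilibrium price:
161 - 3P = 2 + 4P
P* = 159/7 = 159/7
Then substitute into demand:
Q* = 161 - 3 * 159/7 = 650/7

650/7


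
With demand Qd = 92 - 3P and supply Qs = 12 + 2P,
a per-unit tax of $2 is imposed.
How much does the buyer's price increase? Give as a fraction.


With a per-unit tax, the buyer's price increase depends on relative slopes.
Supply slope: d = 2, Demand slope: b = 3
Buyer's price increase = d * tax / (b + d)
= 2 * 2 / (3 + 2)
= 4 / 5 = 4/5

4/5


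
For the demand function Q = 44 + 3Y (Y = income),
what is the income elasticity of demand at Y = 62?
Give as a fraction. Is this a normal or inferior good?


dQ/dY = 3
At Y = 62: Q = 44 + 3*62 = 230
Ey = (dQ/dY)(Y/Q) = 3 * 62 / 230 = 93/115
Since Ey > 0, this is a normal good.

93/115 (normal good)


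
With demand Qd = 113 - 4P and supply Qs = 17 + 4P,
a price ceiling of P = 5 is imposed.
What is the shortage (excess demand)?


At P = 5:
Qd = 113 - 4*5 = 93
Qs = 17 + 4*5 = 37
Shortage = Qd - Qs = 93 - 37 = 56

56


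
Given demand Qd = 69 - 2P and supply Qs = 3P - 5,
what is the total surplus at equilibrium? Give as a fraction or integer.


Find equilibrium: 69 - 2P = 3P - 5
69 + 5 = 5P
P* = 74/5 = 74/5
Q* = 3*74/5 - 5 = 197/5
Inverse demand: P = 69/2 - Q/2, so P_max = 69/2
Inverse supply: P = 5/3 + Q/3, so P_min = 5/3
CS = (1/2) * 197/5 * (69/2 - 74/5) = 38809/100
PS = (1/2) * 197/5 * (74/5 - 5/3) = 38809/150
TS = CS + PS = 38809/100 + 38809/150 = 38809/60

38809/60


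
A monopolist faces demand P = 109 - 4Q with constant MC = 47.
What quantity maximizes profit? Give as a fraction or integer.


TR = P*Q = (109 - 4Q)Q = 109Q - 4Q^2
MR = dTR/dQ = 109 - 8Q
Set MR = MC:
109 - 8Q = 47
62 = 8Q
Q* = 62/8 = 31/4

31/4


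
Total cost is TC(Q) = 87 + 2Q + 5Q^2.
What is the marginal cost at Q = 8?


MC = dTC/dQ = 2 + 2*5*Q
At Q = 8:
MC = 2 + 10*8
MC = 2 + 80 = 82

82


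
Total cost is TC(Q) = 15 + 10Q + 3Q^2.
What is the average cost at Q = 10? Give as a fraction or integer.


TC(10) = 15 + 10*10 + 3*10^2
TC(10) = 15 + 100 + 300 = 415
AC = TC/Q = 415/10 = 83/2

83/2


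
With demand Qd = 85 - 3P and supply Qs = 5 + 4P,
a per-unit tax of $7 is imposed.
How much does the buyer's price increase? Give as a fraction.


With a per-unit tax, the buyer's price increase depends on relative slopes.
Supply slope: d = 4, Demand slope: b = 3
Buyer's price increase = d * tax / (b + d)
= 4 * 7 / (3 + 4)
= 28 / 7 = 4

4


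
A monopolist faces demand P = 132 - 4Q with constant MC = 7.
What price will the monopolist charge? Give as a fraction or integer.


MR = 132 - 8Q
Set MR = MC: 132 - 8Q = 7
Q* = 125/8
Substitute into demand:
P* = 132 - 4*125/8 = 139/2

139/2


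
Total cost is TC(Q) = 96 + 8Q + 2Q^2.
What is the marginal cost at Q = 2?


MC = dTC/dQ = 8 + 2*2*Q
At Q = 2:
MC = 8 + 4*2
MC = 8 + 8 = 16

16


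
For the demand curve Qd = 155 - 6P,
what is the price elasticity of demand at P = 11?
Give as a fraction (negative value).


dQ/dP = -6
At P = 11: Q = 155 - 6*11 = 89
E = (dQ/dP)(P/Q) = (-6)(11/89) = -66/89

-66/89


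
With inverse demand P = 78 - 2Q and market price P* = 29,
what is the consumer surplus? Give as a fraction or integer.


Maximum willingness to pay (at Q=0): P_max = 78
Quantity demanded at P* = 29:
Q* = (78 - 29)/2 = 49/2
CS = (1/2) * Q* * (P_max - P*)
CS = (1/2) * 49/2 * (78 - 29)
CS = (1/2) * 49/2 * 49 = 2401/4

2401/4


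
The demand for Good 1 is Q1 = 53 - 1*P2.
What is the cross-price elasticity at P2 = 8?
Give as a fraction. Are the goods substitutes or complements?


dQ1/dP2 = -1
At P2 = 8: Q1 = 53 - 1*8 = 45
Exy = (dQ1/dP2)(P2/Q1) = -1 * 8 / 45 = -8/45
Since Exy < 0, the goods are complements.

-8/45 (complements)


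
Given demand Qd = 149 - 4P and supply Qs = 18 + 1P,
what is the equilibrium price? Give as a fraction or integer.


At equilibrium, Qd = Qs.
149 - 4P = 18 + 1P
149 - 18 = 4P + 1P
131 = 5P
P* = 131/5 = 131/5

131/5


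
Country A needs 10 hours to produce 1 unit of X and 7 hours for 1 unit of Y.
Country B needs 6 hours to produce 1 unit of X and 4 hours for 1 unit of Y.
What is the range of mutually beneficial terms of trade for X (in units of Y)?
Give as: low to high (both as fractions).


Opportunity cost of X for Country A = hours_X / hours_Y = 10/7 = 10/7 units of Y
Opportunity cost of X for Country B = hours_X / hours_Y = 6/4 = 3/2 units of Y
Terms of trade must be between the two opportunity costs.
Range: 10/7 to 3/2

10/7 to 3/2


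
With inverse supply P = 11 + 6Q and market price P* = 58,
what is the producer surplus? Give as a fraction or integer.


Minimum supply price (at Q=0): P_min = 11
Quantity supplied at P* = 58:
Q* = (58 - 11)/6 = 47/6
PS = (1/2) * Q* * (P* - P_min)
PS = (1/2) * 47/6 * (58 - 11)
PS = (1/2) * 47/6 * 47 = 2209/12

2209/12


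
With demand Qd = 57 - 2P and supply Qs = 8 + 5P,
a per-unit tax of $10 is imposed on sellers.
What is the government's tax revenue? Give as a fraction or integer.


With tax on sellers, new supply: Qs' = 8 + 5(P - 10)
= 5P - 42
New equilibrium quantity:
Q_new = 201/7
Tax revenue = tax * Q_new = 10 * 201/7 = 2010/7

2010/7


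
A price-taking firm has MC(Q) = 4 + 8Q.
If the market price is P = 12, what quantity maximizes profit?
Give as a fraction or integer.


In perfect competition, profit is maximized where P = MC.
12 = 4 + 8Q
8 = 8Q
Q* = 8/8 = 1

1


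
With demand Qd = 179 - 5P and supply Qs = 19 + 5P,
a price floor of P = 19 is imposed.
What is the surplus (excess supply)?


At P = 19:
Qd = 179 - 5*19 = 84
Qs = 19 + 5*19 = 114
Surplus = Qs - Qd = 114 - 84 = 30

30


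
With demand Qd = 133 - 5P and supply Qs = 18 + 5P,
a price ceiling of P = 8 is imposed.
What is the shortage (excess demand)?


At P = 8:
Qd = 133 - 5*8 = 93
Qs = 18 + 5*8 = 58
Shortage = Qd - Qs = 93 - 58 = 35

35


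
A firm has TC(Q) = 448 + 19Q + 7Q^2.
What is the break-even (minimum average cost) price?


AC(Q) = 448/Q + 19 + 7Q
To minimize: dAC/dQ = -448/Q^2 + 7 = 0
Q^2 = 448/7 = 64
Q* = 8
Min AC = 448/8 + 19 + 7*8
Min AC = 56 + 19 + 56 = 131

131


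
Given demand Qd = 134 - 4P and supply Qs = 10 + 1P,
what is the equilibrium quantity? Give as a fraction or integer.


First find equilibrium price:
134 - 4P = 10 + 1P
P* = 124/5 = 124/5
Then substitute into demand:
Q* = 134 - 4 * 124/5 = 174/5

174/5


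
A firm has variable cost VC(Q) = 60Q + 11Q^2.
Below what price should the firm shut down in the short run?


AVC(Q) = VC(Q)/Q = 60 + 11Q
AVC is increasing in Q, so minimum AVC is at Q -> 0+.
Min AVC = 60
The firm should shut down if P < 60.

60


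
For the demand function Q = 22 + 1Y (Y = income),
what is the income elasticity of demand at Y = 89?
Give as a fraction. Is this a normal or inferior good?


dQ/dY = 1
At Y = 89: Q = 22 + 1*89 = 111
Ey = (dQ/dY)(Y/Q) = 1 * 89 / 111 = 89/111
Since Ey > 0, this is a normal good.

89/111 (normal good)


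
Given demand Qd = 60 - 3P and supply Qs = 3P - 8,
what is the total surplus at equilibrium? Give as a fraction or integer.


Find equilibrium: 60 - 3P = 3P - 8
60 + 8 = 6P
P* = 68/6 = 34/3
Q* = 3*34/3 - 8 = 26
Inverse demand: P = 20 - Q/3, so P_max = 20
Inverse supply: P = 8/3 + Q/3, so P_min = 8/3
CS = (1/2) * 26 * (20 - 34/3) = 338/3
PS = (1/2) * 26 * (34/3 - 8/3) = 338/3
TS = CS + PS = 338/3 + 338/3 = 676/3

676/3


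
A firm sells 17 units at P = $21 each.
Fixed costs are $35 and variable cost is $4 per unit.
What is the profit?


Total Revenue = P * Q = 21 * 17 = $357
Total Cost = FC + VC*Q = 35 + 4*17 = $103
Profit = TR - TC = 357 - 103 = $254

$254


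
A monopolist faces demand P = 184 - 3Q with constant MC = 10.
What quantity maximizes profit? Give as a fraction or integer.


TR = P*Q = (184 - 3Q)Q = 184Q - 3Q^2
MR = dTR/dQ = 184 - 6Q
Set MR = MC:
184 - 6Q = 10
174 = 6Q
Q* = 174/6 = 29

29


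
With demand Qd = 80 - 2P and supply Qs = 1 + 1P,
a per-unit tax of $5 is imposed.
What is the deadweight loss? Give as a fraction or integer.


Pre-tax equilibrium quantity: Q* = 82/3
Post-tax equilibrium quantity: Q_tax = 24
Reduction in quantity: Q* - Q_tax = 10/3
DWL = (1/2) * tax * (Q* - Q_tax)
DWL = (1/2) * 5 * 10/3 = 25/3

25/3


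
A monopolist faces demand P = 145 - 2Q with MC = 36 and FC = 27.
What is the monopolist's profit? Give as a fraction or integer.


MR = MC: 145 - 4Q = 36
Q* = 109/4
P* = 145 - 2*109/4 = 181/2
Profit = (P* - MC)*Q* - FC
= (181/2 - 36)*109/4 - 27
= 109/2*109/4 - 27
= 11881/8 - 27 = 11665/8

11665/8


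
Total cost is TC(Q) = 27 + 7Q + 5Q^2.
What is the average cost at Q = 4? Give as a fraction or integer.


TC(4) = 27 + 7*4 + 5*4^2
TC(4) = 27 + 28 + 80 = 135
AC = TC/Q = 135/4 = 135/4

135/4


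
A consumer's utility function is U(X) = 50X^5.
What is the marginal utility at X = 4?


MU = dU/dX = 50*5*X^(5-1)
MU = 250*X^4
At X = 4:
MU = 250 * 4^4
MU = 250 * 256 = 64000

64000


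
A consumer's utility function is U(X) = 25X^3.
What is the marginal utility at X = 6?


MU = dU/dX = 25*3*X^(3-1)
MU = 75*X^2
At X = 6:
MU = 75 * 6^2
MU = 75 * 36 = 2700

2700


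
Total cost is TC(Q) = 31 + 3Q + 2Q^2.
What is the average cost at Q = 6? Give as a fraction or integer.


TC(6) = 31 + 3*6 + 2*6^2
TC(6) = 31 + 18 + 72 = 121
AC = TC/Q = 121/6 = 121/6

121/6


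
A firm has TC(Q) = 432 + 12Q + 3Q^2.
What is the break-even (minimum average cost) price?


AC(Q) = 432/Q + 12 + 3Q
To minimize: dAC/dQ = -432/Q^2 + 3 = 0
Q^2 = 432/3 = 144
Q* = 12
Min AC = 432/12 + 12 + 3*12
Min AC = 36 + 12 + 36 = 84

84


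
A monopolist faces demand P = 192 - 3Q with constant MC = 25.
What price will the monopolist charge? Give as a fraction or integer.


MR = 192 - 6Q
Set MR = MC: 192 - 6Q = 25
Q* = 167/6
Substitute into demand:
P* = 192 - 3*167/6 = 217/2

217/2


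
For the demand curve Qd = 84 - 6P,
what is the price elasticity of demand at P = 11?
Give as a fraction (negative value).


dQ/dP = -6
At P = 11: Q = 84 - 6*11 = 18
E = (dQ/dP)(P/Q) = (-6)(11/18) = -11/3

-11/3


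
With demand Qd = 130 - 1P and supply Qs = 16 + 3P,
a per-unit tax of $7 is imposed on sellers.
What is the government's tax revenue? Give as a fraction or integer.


With tax on sellers, new supply: Qs' = 16 + 3(P - 7)
= 3P - 5
New equilibrium quantity:
Q_new = 385/4
Tax revenue = tax * Q_new = 7 * 385/4 = 2695/4

2695/4


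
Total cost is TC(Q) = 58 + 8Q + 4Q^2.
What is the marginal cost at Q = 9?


MC = dTC/dQ = 8 + 2*4*Q
At Q = 9:
MC = 8 + 8*9
MC = 8 + 72 = 80

80


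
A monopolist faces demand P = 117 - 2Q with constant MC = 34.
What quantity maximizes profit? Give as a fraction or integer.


TR = P*Q = (117 - 2Q)Q = 117Q - 2Q^2
MR = dTR/dQ = 117 - 4Q
Set MR = MC:
117 - 4Q = 34
83 = 4Q
Q* = 83/4 = 83/4

83/4


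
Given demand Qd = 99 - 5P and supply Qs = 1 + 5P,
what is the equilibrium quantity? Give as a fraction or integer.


First find equilibrium price:
99 - 5P = 1 + 5P
P* = 98/10 = 49/5
Then substitute into demand:
Q* = 99 - 5 * 49/5 = 50

50


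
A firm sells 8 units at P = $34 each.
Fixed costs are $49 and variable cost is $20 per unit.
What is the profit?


Total Revenue = P * Q = 34 * 8 = $272
Total Cost = FC + VC*Q = 49 + 20*8 = $209
Profit = TR - TC = 272 - 209 = $63

$63


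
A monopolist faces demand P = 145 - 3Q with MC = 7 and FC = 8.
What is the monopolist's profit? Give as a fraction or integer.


MR = MC: 145 - 6Q = 7
Q* = 23
P* = 145 - 3*23 = 76
Profit = (P* - MC)*Q* - FC
= (76 - 7)*23 - 8
= 69*23 - 8
= 1587 - 8 = 1579

1579


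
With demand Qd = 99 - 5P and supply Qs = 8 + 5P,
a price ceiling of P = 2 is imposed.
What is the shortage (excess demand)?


At P = 2:
Qd = 99 - 5*2 = 89
Qs = 8 + 5*2 = 18
Shortage = Qd - Qs = 89 - 18 = 71

71


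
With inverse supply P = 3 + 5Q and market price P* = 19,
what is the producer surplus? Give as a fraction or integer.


Minimum supply price (at Q=0): P_min = 3
Quantity supplied at P* = 19:
Q* = (19 - 3)/5 = 16/5
PS = (1/2) * Q* * (P* - P_min)
PS = (1/2) * 16/5 * (19 - 3)
PS = (1/2) * 16/5 * 16 = 128/5

128/5


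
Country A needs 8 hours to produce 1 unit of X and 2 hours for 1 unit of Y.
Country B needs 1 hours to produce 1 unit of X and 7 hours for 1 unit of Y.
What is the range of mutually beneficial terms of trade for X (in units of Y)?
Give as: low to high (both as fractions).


Opportunity cost of X for Country A = hours_X / hours_Y = 8/2 = 4 units of Y
Opportunity cost of X for Country B = hours_X / hours_Y = 1/7 = 1/7 units of Y
Terms of trade must be between the two opportunity costs.
Range: 1/7 to 4

1/7 to 4


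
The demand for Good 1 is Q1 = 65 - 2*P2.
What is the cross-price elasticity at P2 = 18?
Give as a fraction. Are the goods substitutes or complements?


dQ1/dP2 = -2
At P2 = 18: Q1 = 65 - 2*18 = 29
Exy = (dQ1/dP2)(P2/Q1) = -2 * 18 / 29 = -36/29
Since Exy < 0, the goods are complements.

-36/29 (complements)


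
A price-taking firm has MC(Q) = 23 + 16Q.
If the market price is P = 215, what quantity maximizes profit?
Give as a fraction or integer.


In perfect competition, profit is maximized where P = MC.
215 = 23 + 16Q
192 = 16Q
Q* = 192/16 = 12

12


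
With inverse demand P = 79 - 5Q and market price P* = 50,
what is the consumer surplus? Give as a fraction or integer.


Maximum willingness to pay (at Q=0): P_max = 79
Quantity demanded at P* = 50:
Q* = (79 - 50)/5 = 29/5
CS = (1/2) * Q* * (P_max - P*)
CS = (1/2) * 29/5 * (79 - 50)
CS = (1/2) * 29/5 * 29 = 841/10

841/10


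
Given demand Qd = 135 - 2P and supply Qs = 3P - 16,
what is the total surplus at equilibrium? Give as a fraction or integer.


Find equilibrium: 135 - 2P = 3P - 16
135 + 16 = 5P
P* = 151/5 = 151/5
Q* = 3*151/5 - 16 = 373/5
Inverse demand: P = 135/2 - Q/2, so P_max = 135/2
Inverse supply: P = 16/3 + Q/3, so P_min = 16/3
CS = (1/2) * 373/5 * (135/2 - 151/5) = 139129/100
PS = (1/2) * 373/5 * (151/5 - 16/3) = 139129/150
TS = CS + PS = 139129/100 + 139129/150 = 139129/60

139129/60


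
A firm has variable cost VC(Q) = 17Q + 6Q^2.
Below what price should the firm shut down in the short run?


AVC(Q) = VC(Q)/Q = 17 + 6Q
AVC is increasing in Q, so minimum AVC is at Q -> 0+.
Min AVC = 17
The firm should shut down if P < 17.

17


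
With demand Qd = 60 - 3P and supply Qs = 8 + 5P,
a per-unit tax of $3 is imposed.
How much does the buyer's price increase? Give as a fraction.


With a per-unit tax, the buyer's price increase depends on relative slopes.
Supply slope: d = 5, Demand slope: b = 3
Buyer's price increase = d * tax / (b + d)
= 5 * 3 / (3 + 5)
= 15 / 8 = 15/8

15/8


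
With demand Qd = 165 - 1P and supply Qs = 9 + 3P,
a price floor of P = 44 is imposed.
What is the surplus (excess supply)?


At P = 44:
Qd = 165 - 1*44 = 121
Qs = 9 + 3*44 = 141
Surplus = Qs - Qd = 141 - 121 = 20

20


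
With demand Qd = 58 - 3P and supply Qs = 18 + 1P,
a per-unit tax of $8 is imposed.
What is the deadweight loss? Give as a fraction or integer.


Pre-tax equilibrium quantity: Q* = 28
Post-tax equilibrium quantity: Q_tax = 22
Reduction in quantity: Q* - Q_tax = 6
DWL = (1/2) * tax * (Q* - Q_tax)
DWL = (1/2) * 8 * 6 = 24

24


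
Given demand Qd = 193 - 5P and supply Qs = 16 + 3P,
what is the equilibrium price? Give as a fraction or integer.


At equilibrium, Qd = Qs.
193 - 5P = 16 + 3P
193 - 16 = 5P + 3P
177 = 8P
P* = 177/8 = 177/8

177/8


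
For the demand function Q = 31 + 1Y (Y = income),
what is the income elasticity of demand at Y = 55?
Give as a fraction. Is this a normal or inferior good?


dQ/dY = 1
At Y = 55: Q = 31 + 1*55 = 86
Ey = (dQ/dY)(Y/Q) = 1 * 55 / 86 = 55/86
Since Ey > 0, this is a normal good.

55/86 (normal good)


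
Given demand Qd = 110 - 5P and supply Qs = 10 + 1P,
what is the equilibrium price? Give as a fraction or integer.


At equilibrium, Qd = Qs.
110 - 5P = 10 + 1P
110 - 10 = 5P + 1P
100 = 6P
P* = 100/6 = 50/3

50/3


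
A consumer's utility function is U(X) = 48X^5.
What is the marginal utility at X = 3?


MU = dU/dX = 48*5*X^(5-1)
MU = 240*X^4
At X = 3:
MU = 240 * 3^4
MU = 240 * 81 = 19440

19440


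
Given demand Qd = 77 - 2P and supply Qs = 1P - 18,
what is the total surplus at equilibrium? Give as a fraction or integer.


Find equilibrium: 77 - 2P = 1P - 18
77 + 18 = 3P
P* = 95/3 = 95/3
Q* = 1*95/3 - 18 = 41/3
Inverse demand: P = 77/2 - Q/2, so P_max = 77/2
Inverse supply: P = 18 + Q/1, so P_min = 18
CS = (1/2) * 41/3 * (77/2 - 95/3) = 1681/36
PS = (1/2) * 41/3 * (95/3 - 18) = 1681/18
TS = CS + PS = 1681/36 + 1681/18 = 1681/12

1681/12


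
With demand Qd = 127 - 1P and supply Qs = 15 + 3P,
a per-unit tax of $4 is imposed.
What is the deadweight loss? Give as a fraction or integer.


Pre-tax equilibrium quantity: Q* = 99
Post-tax equilibrium quantity: Q_tax = 96
Reduction in quantity: Q* - Q_tax = 3
DWL = (1/2) * tax * (Q* - Q_tax)
DWL = (1/2) * 4 * 3 = 6

6


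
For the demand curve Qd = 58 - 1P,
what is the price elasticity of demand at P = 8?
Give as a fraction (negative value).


dQ/dP = -1
At P = 8: Q = 58 - 1*8 = 50
E = (dQ/dP)(P/Q) = (-1)(8/50) = -4/25

-4/25


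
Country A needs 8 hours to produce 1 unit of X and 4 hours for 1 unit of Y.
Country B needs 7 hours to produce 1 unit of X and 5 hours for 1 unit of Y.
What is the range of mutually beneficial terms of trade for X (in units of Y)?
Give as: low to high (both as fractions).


Opportunity cost of X for Country A = hours_X / hours_Y = 8/4 = 2 units of Y
Opportunity cost of X for Country B = hours_X / hours_Y = 7/5 = 7/5 units of Y
Terms of trade must be between the two opportunity costs.
Range: 7/5 to 2

7/5 to 2


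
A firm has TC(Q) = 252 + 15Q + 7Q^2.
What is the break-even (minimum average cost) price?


AC(Q) = 252/Q + 15 + 7Q
To minimize: dAC/dQ = -252/Q^2 + 7 = 0
Q^2 = 252/7 = 36
Q* = 6
Min AC = 252/6 + 15 + 7*6
Min AC = 42 + 15 + 42 = 99

99


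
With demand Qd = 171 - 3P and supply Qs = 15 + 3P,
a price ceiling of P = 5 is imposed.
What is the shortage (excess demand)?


At P = 5:
Qd = 171 - 3*5 = 156
Qs = 15 + 3*5 = 30
Shortage = Qd - Qs = 156 - 30 = 126

126


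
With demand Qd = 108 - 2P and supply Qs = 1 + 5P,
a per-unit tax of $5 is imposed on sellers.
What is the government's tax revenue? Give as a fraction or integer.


With tax on sellers, new supply: Qs' = 1 + 5(P - 5)
= 5P - 24
New equilibrium quantity:
Q_new = 492/7
Tax revenue = tax * Q_new = 5 * 492/7 = 2460/7

2460/7


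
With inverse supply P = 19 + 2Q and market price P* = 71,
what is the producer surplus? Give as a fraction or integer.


Minimum supply price (at Q=0): P_min = 19
Quantity supplied at P* = 71:
Q* = (71 - 19)/2 = 26
PS = (1/2) * Q* * (P* - P_min)
PS = (1/2) * 26 * (71 - 19)
PS = (1/2) * 26 * 52 = 676

676


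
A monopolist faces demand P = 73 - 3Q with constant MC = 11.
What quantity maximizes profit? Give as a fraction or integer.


TR = P*Q = (73 - 3Q)Q = 73Q - 3Q^2
MR = dTR/dQ = 73 - 6Q
Set MR = MC:
73 - 6Q = 11
62 = 6Q
Q* = 62/6 = 31/3

31/3


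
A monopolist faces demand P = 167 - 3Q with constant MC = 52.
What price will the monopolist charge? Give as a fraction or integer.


MR = 167 - 6Q
Set MR = MC: 167 - 6Q = 52
Q* = 115/6
Substitute into demand:
P* = 167 - 3*115/6 = 219/2

219/2


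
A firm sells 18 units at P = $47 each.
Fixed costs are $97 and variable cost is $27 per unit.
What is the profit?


Total Revenue = P * Q = 47 * 18 = $846
Total Cost = FC + VC*Q = 97 + 27*18 = $583
Profit = TR - TC = 846 - 583 = $263

$263


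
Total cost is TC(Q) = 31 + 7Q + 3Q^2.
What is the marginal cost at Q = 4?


MC = dTC/dQ = 7 + 2*3*Q
At Q = 4:
MC = 7 + 6*4
MC = 7 + 24 = 31

31


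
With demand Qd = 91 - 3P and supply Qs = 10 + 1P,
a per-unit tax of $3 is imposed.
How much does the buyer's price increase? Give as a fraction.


With a per-unit tax, the buyer's price increase depends on relative slopes.
Supply slope: d = 1, Demand slope: b = 3
Buyer's price increase = d * tax / (b + d)
= 1 * 3 / (3 + 1)
= 3 / 4 = 3/4

3/4


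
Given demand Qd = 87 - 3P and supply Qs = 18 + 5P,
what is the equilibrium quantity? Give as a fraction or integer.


First find equilibrium price:
87 - 3P = 18 + 5P
P* = 69/8 = 69/8
Then substitute into demand:
Q* = 87 - 3 * 69/8 = 489/8

489/8


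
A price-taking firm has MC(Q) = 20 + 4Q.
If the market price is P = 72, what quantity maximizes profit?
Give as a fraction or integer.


In perfect competition, profit is maximized where P = MC.
72 = 20 + 4Q
52 = 4Q
Q* = 52/4 = 13

13


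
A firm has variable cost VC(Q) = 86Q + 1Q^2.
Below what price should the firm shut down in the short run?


AVC(Q) = VC(Q)/Q = 86 + 1Q
AVC is increasing in Q, so minimum AVC is at Q -> 0+.
Min AVC = 86
The firm should shut down if P < 86.

86


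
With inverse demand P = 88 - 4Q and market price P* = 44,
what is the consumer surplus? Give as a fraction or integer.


Maximum willingness to pay (at Q=0): P_max = 88
Quantity demanded at P* = 44:
Q* = (88 - 44)/4 = 11
CS = (1/2) * Q* * (P_max - P*)
CS = (1/2) * 11 * (88 - 44)
CS = (1/2) * 11 * 44 = 242

242


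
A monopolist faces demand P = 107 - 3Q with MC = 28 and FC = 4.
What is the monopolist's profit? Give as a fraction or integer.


MR = MC: 107 - 6Q = 28
Q* = 79/6
P* = 107 - 3*79/6 = 135/2
Profit = (P* - MC)*Q* - FC
= (135/2 - 28)*79/6 - 4
= 79/2*79/6 - 4
= 6241/12 - 4 = 6193/12

6193/12


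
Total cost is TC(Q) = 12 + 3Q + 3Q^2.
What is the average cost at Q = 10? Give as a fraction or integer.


TC(10) = 12 + 3*10 + 3*10^2
TC(10) = 12 + 30 + 300 = 342
AC = TC/Q = 342/10 = 171/5

171/5


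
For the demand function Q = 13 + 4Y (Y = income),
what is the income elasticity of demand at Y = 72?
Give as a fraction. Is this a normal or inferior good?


dQ/dY = 4
At Y = 72: Q = 13 + 4*72 = 301
Ey = (dQ/dY)(Y/Q) = 4 * 72 / 301 = 288/301
Since Ey > 0, this is a normal good.

288/301 (normal good)


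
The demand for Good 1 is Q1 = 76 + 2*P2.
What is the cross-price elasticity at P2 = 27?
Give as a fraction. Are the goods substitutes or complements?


dQ1/dP2 = 2
At P2 = 27: Q1 = 76 + 2*27 = 130
Exy = (dQ1/dP2)(P2/Q1) = 2 * 27 / 130 = 27/65
Since Exy > 0, the goods are substitutes.

27/65 (substitutes)


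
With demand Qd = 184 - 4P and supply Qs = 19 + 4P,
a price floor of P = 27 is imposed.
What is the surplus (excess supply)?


At P = 27:
Qd = 184 - 4*27 = 76
Qs = 19 + 4*27 = 127
Surplus = Qs - Qd = 127 - 76 = 51

51


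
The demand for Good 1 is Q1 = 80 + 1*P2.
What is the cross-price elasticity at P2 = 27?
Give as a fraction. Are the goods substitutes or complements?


dQ1/dP2 = 1
At P2 = 27: Q1 = 80 + 1*27 = 107
Exy = (dQ1/dP2)(P2/Q1) = 1 * 27 / 107 = 27/107
Since Exy > 0, the goods are substitutes.

27/107 (substitutes)


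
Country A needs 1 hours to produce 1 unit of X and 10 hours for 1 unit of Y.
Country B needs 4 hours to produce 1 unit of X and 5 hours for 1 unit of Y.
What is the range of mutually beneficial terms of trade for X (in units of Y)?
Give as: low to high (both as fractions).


Opportunity cost of X for Country A = hours_X / hours_Y = 1/10 = 1/10 units of Y
Opportunity cost of X for Country B = hours_X / hours_Y = 4/5 = 4/5 units of Y
Terms of trade must be between the two opportunity costs.
Range: 1/10 to 4/5

1/10 to 4/5


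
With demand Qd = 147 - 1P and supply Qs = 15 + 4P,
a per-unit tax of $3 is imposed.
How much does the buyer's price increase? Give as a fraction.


With a per-unit tax, the buyer's price increase depends on relative slopes.
Supply slope: d = 4, Demand slope: b = 1
Buyer's price increase = d * tax / (b + d)
= 4 * 3 / (1 + 4)
= 12 / 5 = 12/5

12/5


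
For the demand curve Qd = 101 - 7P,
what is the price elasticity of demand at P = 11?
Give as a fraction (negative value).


dQ/dP = -7
At P = 11: Q = 101 - 7*11 = 24
E = (dQ/dP)(P/Q) = (-7)(11/24) = -77/24

-77/24


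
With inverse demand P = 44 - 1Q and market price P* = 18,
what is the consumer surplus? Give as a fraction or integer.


Maximum willingness to pay (at Q=0): P_max = 44
Quantity demanded at P* = 18:
Q* = (44 - 18)/1 = 26
CS = (1/2) * Q* * (P_max - P*)
CS = (1/2) * 26 * (44 - 18)
CS = (1/2) * 26 * 26 = 338

338


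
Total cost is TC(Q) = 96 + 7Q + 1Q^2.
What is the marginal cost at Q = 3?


MC = dTC/dQ = 7 + 2*1*Q
At Q = 3:
MC = 7 + 2*3
MC = 7 + 6 = 13

13


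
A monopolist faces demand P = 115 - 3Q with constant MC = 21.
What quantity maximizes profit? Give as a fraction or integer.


TR = P*Q = (115 - 3Q)Q = 115Q - 3Q^2
MR = dTR/dQ = 115 - 6Q
Set MR = MC:
115 - 6Q = 21
94 = 6Q
Q* = 94/6 = 47/3

47/3


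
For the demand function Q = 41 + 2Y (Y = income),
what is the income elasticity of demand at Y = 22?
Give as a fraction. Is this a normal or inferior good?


dQ/dY = 2
At Y = 22: Q = 41 + 2*22 = 85
Ey = (dQ/dY)(Y/Q) = 2 * 22 / 85 = 44/85
Since Ey > 0, this is a normal good.

44/85 (normal good)


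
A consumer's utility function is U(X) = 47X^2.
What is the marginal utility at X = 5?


MU = dU/dX = 47*2*X^(2-1)
MU = 94*X^1
At X = 5:
MU = 94 * 5^1
MU = 94 * 5 = 470

470


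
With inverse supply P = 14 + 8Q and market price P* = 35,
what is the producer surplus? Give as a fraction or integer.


Minimum supply price (at Q=0): P_min = 14
Quantity supplied at P* = 35:
Q* = (35 - 14)/8 = 21/8
PS = (1/2) * Q* * (P* - P_min)
PS = (1/2) * 21/8 * (35 - 14)
PS = (1/2) * 21/8 * 21 = 441/16

441/16


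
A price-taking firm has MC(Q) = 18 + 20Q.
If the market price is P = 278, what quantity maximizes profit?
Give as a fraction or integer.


In perfect competition, profit is maximized where P = MC.
278 = 18 + 20Q
260 = 20Q
Q* = 260/20 = 13

13


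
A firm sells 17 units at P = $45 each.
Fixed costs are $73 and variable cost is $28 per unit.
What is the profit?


Total Revenue = P * Q = 45 * 17 = $765
Total Cost = FC + VC*Q = 73 + 28*17 = $549
Profit = TR - TC = 765 - 549 = $216

$216


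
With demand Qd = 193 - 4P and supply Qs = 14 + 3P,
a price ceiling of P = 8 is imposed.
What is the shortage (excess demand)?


At P = 8:
Qd = 193 - 4*8 = 161
Qs = 14 + 3*8 = 38
Shortage = Qd - Qs = 161 - 38 = 123

123


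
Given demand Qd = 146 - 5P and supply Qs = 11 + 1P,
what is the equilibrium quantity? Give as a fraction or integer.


First find equilibrium price:
146 - 5P = 11 + 1P
P* = 135/6 = 45/2
Then substitute into demand:
Q* = 146 - 5 * 45/2 = 67/2

67/2


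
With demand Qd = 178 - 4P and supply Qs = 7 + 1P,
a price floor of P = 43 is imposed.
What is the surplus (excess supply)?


At P = 43:
Qd = 178 - 4*43 = 6
Qs = 7 + 1*43 = 50
Surplus = Qs - Qd = 50 - 6 = 44

44


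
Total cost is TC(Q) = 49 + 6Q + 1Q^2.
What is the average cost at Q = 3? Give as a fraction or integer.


TC(3) = 49 + 6*3 + 1*3^2
TC(3) = 49 + 18 + 9 = 76
AC = TC/Q = 76/3 = 76/3

76/3


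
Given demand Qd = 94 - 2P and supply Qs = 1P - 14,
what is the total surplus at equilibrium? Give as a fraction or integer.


Find equilibrium: 94 - 2P = 1P - 14
94 + 14 = 3P
P* = 108/3 = 36
Q* = 1*36 - 14 = 22
Inverse demand: P = 47 - Q/2, so P_max = 47
Inverse supply: P = 14 + Q/1, so P_min = 14
CS = (1/2) * 22 * (47 - 36) = 121
PS = (1/2) * 22 * (36 - 14) = 242
TS = CS + PS = 121 + 242 = 363

363


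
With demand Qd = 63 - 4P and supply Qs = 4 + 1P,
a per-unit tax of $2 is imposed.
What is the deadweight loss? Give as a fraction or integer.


Pre-tax equilibrium quantity: Q* = 79/5
Post-tax equilibrium quantity: Q_tax = 71/5
Reduction in quantity: Q* - Q_tax = 8/5
DWL = (1/2) * tax * (Q* - Q_tax)
DWL = (1/2) * 2 * 8/5 = 8/5

8/5


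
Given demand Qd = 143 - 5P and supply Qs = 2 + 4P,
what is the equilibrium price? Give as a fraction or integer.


At equilibrium, Qd = Qs.
143 - 5P = 2 + 4P
143 - 2 = 5P + 4P
141 = 9P
P* = 141/9 = 47/3

47/3


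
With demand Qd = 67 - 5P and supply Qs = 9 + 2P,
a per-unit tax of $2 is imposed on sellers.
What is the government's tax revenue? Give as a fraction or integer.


With tax on sellers, new supply: Qs' = 9 + 2(P - 2)
= 5 + 2P
New equilibrium quantity:
Q_new = 159/7
Tax revenue = tax * Q_new = 2 * 159/7 = 318/7

318/7


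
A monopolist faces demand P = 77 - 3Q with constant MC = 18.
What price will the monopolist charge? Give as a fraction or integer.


MR = 77 - 6Q
Set MR = MC: 77 - 6Q = 18
Q* = 59/6
Substitute into demand:
P* = 77 - 3*59/6 = 95/2

95/2


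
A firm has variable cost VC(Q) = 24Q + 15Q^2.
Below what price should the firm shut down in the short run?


AVC(Q) = VC(Q)/Q = 24 + 15Q
AVC is increasing in Q, so minimum AVC is at Q -> 0+.
Min AVC = 24
The firm should shut down if P < 24.

24


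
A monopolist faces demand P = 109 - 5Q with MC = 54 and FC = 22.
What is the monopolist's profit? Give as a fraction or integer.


MR = MC: 109 - 10Q = 54
Q* = 11/2
P* = 109 - 5*11/2 = 163/2
Profit = (P* - MC)*Q* - FC
= (163/2 - 54)*11/2 - 22
= 55/2*11/2 - 22
= 605/4 - 22 = 517/4

517/4


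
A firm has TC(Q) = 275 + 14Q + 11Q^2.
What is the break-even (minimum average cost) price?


AC(Q) = 275/Q + 14 + 11Q
To minimize: dAC/dQ = -275/Q^2 + 11 = 0
Q^2 = 275/11 = 25
Q* = 5
Min AC = 275/5 + 14 + 11*5
Min AC = 55 + 14 + 55 = 124

124


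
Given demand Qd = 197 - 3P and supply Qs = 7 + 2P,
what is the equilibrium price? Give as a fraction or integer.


At equilibrium, Qd = Qs.
197 - 3P = 7 + 2P
197 - 7 = 3P + 2P
190 = 5P
P* = 190/5 = 38

38


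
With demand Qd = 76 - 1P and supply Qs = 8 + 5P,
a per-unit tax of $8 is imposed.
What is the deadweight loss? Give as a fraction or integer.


Pre-tax equilibrium quantity: Q* = 194/3
Post-tax equilibrium quantity: Q_tax = 58
Reduction in quantity: Q* - Q_tax = 20/3
DWL = (1/2) * tax * (Q* - Q_tax)
DWL = (1/2) * 8 * 20/3 = 80/3

80/3


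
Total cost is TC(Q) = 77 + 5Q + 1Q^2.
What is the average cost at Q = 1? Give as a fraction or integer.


TC(1) = 77 + 5*1 + 1*1^2
TC(1) = 77 + 5 + 1 = 83
AC = TC/Q = 83/1 = 83

83


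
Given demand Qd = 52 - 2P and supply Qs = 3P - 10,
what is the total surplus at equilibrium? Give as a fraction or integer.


Find equilibrium: 52 - 2P = 3P - 10
52 + 10 = 5P
P* = 62/5 = 62/5
Q* = 3*62/5 - 10 = 136/5
Inverse demand: P = 26 - Q/2, so P_max = 26
Inverse supply: P = 10/3 + Q/3, so P_min = 10/3
CS = (1/2) * 136/5 * (26 - 62/5) = 4624/25
PS = (1/2) * 136/5 * (62/5 - 10/3) = 9248/75
TS = CS + PS = 4624/25 + 9248/75 = 4624/15

4624/15


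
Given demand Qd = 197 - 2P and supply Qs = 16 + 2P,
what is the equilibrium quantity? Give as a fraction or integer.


First find equilibrium price:
197 - 2P = 16 + 2P
P* = 181/4 = 181/4
Then substitute into demand:
Q* = 197 - 2 * 181/4 = 213/2

213/2


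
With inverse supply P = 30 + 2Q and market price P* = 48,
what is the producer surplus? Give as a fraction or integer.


Minimum supply price (at Q=0): P_min = 30
Quantity supplied at P* = 48:
Q* = (48 - 30)/2 = 9
PS = (1/2) * Q* * (P* - P_min)
PS = (1/2) * 9 * (48 - 30)
PS = (1/2) * 9 * 18 = 81

81


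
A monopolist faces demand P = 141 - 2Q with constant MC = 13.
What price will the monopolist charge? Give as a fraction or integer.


MR = 141 - 4Q
Set MR = MC: 141 - 4Q = 13
Q* = 32
Substitute into demand:
P* = 141 - 2*32 = 77

77


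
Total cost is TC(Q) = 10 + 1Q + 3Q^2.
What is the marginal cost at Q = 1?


MC = dTC/dQ = 1 + 2*3*Q
At Q = 1:
MC = 1 + 6*1
MC = 1 + 6 = 7

7


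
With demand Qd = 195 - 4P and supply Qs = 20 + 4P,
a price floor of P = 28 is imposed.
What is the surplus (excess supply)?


At P = 28:
Qd = 195 - 4*28 = 83
Qs = 20 + 4*28 = 132
Surplus = Qs - Qd = 132 - 83 = 49

49


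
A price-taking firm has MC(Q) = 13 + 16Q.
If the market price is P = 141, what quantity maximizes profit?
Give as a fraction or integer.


In perfect competition, profit is maximized where P = MC.
141 = 13 + 16Q
128 = 16Q
Q* = 128/16 = 8

8


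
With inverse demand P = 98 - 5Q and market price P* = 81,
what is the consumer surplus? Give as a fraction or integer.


Maximum willingness to pay (at Q=0): P_max = 98
Quantity demanded at P* = 81:
Q* = (98 - 81)/5 = 17/5
CS = (1/2) * Q* * (P_max - P*)
CS = (1/2) * 17/5 * (98 - 81)
CS = (1/2) * 17/5 * 17 = 289/10

289/10


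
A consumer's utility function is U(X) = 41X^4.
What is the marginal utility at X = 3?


MU = dU/dX = 41*4*X^(4-1)
MU = 164*X^3
At X = 3:
MU = 164 * 3^3
MU = 164 * 27 = 4428

4428


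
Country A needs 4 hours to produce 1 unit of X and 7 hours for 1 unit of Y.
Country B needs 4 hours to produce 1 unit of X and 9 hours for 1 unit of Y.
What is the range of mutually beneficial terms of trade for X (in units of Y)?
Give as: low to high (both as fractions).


Opportunity cost of X for Country A = hours_X / hours_Y = 4/7 = 4/7 units of Y
Opportunity cost of X for Country B = hours_X / hours_Y = 4/9 = 4/9 units of Y
Terms of trade must be between the two opportunity costs.
Range: 4/9 to 4/7

4/9 to 4/7
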